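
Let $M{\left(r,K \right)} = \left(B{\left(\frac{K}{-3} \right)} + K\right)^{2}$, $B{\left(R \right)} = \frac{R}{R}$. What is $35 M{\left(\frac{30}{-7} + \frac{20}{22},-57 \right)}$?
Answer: $109760$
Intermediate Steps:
$B{\left(R \right)} = 1$
$M{\left(r,K \right)} = \left(1 + K\right)^{2}$
$35 M{\left(\frac{30}{-7} + \frac{20}{22},-57 \right)} = 35 \left(1 - 57\right)^{2} = 35 \left(-56\right)^{2} = 35 \cdot 3136 = 109760$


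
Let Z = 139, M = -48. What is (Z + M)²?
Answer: 8281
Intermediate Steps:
(Z + M)² = (139 - 48)² = 91² = 8281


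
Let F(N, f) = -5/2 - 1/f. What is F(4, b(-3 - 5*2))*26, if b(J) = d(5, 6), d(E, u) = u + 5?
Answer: -741/11 ≈ -67.364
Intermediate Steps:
d(E, u) = 5 + u
b(J) = 11 (b(J) = 5 + 6 = 11)
F(N, f) = -5/2 - 1/f (F(N, f) = -5*½ - 1/f = -5/2 - 1/f)
F(4, b(-3 - 5*2))*26 = (-5/2 - 1/11)*26 = -57/22*26 = -741/11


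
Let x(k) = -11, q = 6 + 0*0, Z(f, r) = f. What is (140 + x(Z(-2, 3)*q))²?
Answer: 16641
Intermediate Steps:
q = 6 (q = 6 + 0 = 6)
(140 + x(Z(-2, 3)*q))² = (140 - 11)² = 129² = 16641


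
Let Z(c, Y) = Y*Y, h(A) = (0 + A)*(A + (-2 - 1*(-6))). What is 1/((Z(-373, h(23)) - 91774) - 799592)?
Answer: -1/505725 ≈ -1.9774e-6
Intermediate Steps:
h(A) = A*(4 + A) (h(A) = A*(A + (-2 + 6)) = A*(A + 4) = A*(4 + A))
Z(c, Y) = Y²
1/((Z(-373, h(23)) - 91774) - 799592) = 1/(((23*(4 + 23))² - 91774) - 799592) = 1/(((23*27)² - 91774) - 799592) = 1/((621² - 91774) - 799592) = 1/((385641 - 91774) - 799592) = 1/(293867 - 799592) = 1/(-505725) = -1/505725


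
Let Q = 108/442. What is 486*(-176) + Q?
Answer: -18903402/221 ≈ -85536.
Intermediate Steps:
Q = 54/221 (Q = 108*(1/442) = 54/221 ≈ 0.24434)
486*(-176) + Q = 486*(-176) + 54/221 = -85536 + 54/221 = -18903402/221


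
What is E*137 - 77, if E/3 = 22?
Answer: 8965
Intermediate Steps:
E = 66 (E = 3*22 = 66)
E*137 - 77 = 66*137 - 77 = 9042 - 77 = 8965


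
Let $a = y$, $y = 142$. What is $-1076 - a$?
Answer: $-1218$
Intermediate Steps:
$a = 142$
$-1076 - a = -1076 - 142 = -1218$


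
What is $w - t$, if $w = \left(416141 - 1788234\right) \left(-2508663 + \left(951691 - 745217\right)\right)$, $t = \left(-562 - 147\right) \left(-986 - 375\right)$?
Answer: $3158816446628$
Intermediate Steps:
$t = 964949$ ($t = \left(-562 - 147\right) \left(-1361\right) = \left(-709\right) \left(-1361\right) = 964949$)
$w = 3158817411577$ ($w = - 1372093 \left(-2508663 + \left(951691 - 745217\right)\right) = - 1372093 \left(-2508663 + 206474\right) = \left(-1372093\right) \left(-2302189\right) = 3158817411577$)
$w - t = 3158817411577 - 964949 = 3158816446628$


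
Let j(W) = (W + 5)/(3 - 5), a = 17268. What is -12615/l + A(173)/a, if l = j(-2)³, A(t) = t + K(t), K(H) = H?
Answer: 96816439/25902 ≈ 3737.8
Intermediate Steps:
j(W) = -5/2 - W/2 (j(W) = (5 + W)/(-2) = (5 + W)*(-½) = -5/2 - W/2)
A(t) = 2*t (A(t) = t + t = 2*t)
l = -27/8 (l = (-5/2 - ½*(-2))³ = (-5/2 + 1)³ = (-3/2)³ = -27/8 ≈ -3.3750)
-12615/l + A(173)/a = -12615/(-27/8) + (2*173)/17268 = -12615*(-8/27) + 346*(1/17268) = 33640/9 + 173/8634 = 96816439/25902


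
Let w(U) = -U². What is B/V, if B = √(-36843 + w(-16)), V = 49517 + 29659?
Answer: I*√37099/79176 ≈ 0.0024327*I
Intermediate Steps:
V = 79176
B = I*√37099 (B = √(-36843 - 1*(-16)²) = √(-36843 - 1*256) = √(-36843 - 256) = √(-37099) = I*√37099 ≈ 192.61*I)
B/V = (I*√37099)/79176 = (I*√37099)*(1/79176) = I*√37099/79176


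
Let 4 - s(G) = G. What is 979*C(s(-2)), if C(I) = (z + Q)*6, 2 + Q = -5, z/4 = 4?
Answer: 52866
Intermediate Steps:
z = 16 (z = 4*4 = 16)
Q = -7 (Q = -2 - 5 = -7)
s(G) = 4 - G
C(I) = 54 (C(I) = (16 - 7)*6 = 9*6 = 54)
979*C(s(-2)) = 979*54 = 52866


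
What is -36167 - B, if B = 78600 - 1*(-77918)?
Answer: -192685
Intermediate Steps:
B = 156518 (B = 78600 + 77918 = 156518)
-36167 - B = -36167 - 1*156518 = -36167 - 156518 = -192685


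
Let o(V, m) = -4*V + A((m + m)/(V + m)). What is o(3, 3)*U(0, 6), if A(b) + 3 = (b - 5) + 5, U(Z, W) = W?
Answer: -84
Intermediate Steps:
A(b) = -3 + b (A(b) = -3 + ((b - 5) + 5) = -3 + ((-5 + b) + 5) = -3 + b)
o(V, m) = -3 - 4*V + 2*m/(V + m) (o(V, m) = -4*V + (-3 + (m + m)/(V + m)) = -4*V + (-3 + (2*m)/(V + m)) = -4*V + (-3 + 2*m/(V + m)) = -3 - 4*V + 2*m/(V + m))
o(3, 3)*U(0, 6) = ((2*3 - (3 + 4*3)*(3 + 3))/(3 + 3))*6 = ((6 - 1*(3 + 12)*6)/6)*6 = ((6 - 1*15*6)/6)*6 = ((6 - 90)/6)*6 = ((⅙)*(-84))*6 = -14*6 = -84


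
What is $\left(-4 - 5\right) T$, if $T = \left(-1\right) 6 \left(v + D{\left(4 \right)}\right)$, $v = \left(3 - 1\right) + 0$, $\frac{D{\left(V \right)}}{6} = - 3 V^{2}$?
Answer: $-15444$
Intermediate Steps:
$D{\left(V \right)} = - 18 V^{2}$ ($D{\left(V \right)} = 6 \left(- 3 V^{2}\right) = - 18 V^{2}$)
$v = 2$ ($v = 2 + 0 = 2$)
$T = 1716$ ($T = \left(-1\right) 6 \left(2 - 18 \cdot 4^{2}\right) = - 6 \left(2 - 288\right) = \left(-6\right) \left(-286\right) = 1716$)
$\left(-4 - 5\right) T = \left(-4 - 5\right) 1716 = \left(-9\right) 1716 = -15444$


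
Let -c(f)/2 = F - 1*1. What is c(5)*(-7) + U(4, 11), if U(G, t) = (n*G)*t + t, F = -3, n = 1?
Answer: -1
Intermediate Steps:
c(f) = 8 (c(f) = -2*(-3 - 1*1) = -2*(-3 - 1) = -2*(-4) = 8)
U(G, t) = t + G*t (U(G, t) = (1*G)*t + t = G*t + t = t + G*t)
c(5)*(-7) + U(4, 11) = 8*(-7) + 11*(1 + 4) = -56 + 11*5 = -56 + 55 = -1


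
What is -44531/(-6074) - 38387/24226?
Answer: 211411342/36787181 ≈ 5.7469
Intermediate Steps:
-44531/(-6074) - 38387/24226 = -44531*(-1/6074) - 38387*1/24226 = 44531/6074 - 38387/24226 = 211411342/36787181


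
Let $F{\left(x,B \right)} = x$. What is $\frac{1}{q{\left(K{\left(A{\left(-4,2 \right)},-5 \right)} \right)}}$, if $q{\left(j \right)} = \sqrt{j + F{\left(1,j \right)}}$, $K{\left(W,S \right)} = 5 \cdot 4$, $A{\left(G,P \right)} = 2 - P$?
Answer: $\frac{\sqrt{21}}{21} \approx 0.21822$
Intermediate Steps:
$K{\left(W,S \right)} = 20$
$q{\left(j \right)} = \sqrt{1 + j}$ ($q{\left(j \right)} = \sqrt{j + 1} = \sqrt{1 + j}$)
$\frac{1}{q{\left(K{\left(A{\left(-4,2 \right)},-5 \right)} \right)}} = \frac{1}{\sqrt{1 + 20}} = \frac{1}{\sqrt{21}} = \frac{\sqrt{21}}{21}$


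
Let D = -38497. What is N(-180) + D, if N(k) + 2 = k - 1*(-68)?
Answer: -38611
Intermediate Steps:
N(k) = 66 + k (N(k) = -2 + (k - 1*(-68)) = -2 + (k + 68) = -2 + (68 + k) = 66 + k)
N(-180) + D = (66 - 180) - 38497 = -114 - 38497 = -38611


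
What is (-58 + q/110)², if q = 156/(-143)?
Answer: 1231729216/366025 ≈ 3365.1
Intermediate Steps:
q = -12/11 (q = 156*(-1/143) = -12/11 ≈ -1.0909)
(-58 + q/110)² = (-58 - 12/11/110)² = (-58 - 12/11*1/110)² = (-58 - 6/605)² = (-35096/605)² = 1231729216/366025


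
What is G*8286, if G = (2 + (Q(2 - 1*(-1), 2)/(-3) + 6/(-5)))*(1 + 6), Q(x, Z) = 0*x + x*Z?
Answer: -348012/5 ≈ -69602.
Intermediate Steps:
Q(x, Z) = Z*x (Q(x, Z) = 0 + Z*x = Z*x)
G = -42/5 (G = (2 + ((2*(2 - 1*(-1)))/(-3) + 6/(-5)))*(1 + 6) = (2 + ((2*(2 + 1))*(-1/3) + 6*(-1/5)))*7 = (2 + ((2*3)*(-1/3) - 6/5))*7 = (2 + (6*(-1/3) - 6/5))*7 = (2 + (-2 - 6/5))*7 = (2 - 16/5)*7 = -6/5*7 = -42/5 ≈ -8.4000)
G*8286 = -42/5*8286 = -348012/5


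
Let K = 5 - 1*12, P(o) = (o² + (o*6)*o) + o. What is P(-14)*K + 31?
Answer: -9475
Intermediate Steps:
P(o) = o + 7*o² (P(o) = (o² + (6*o)*o) + o = (o² + 6*o²) + o = 7*o² + o = o + 7*o²)
K = -7 (K = 5 - 12 = -7)
P(-14)*K + 31 = -14*(1 + 7*(-14))*(-7) + 31 = -14*(1 - 98)*(-7) + 31 = -14*(-97)*(-7) + 31 = 1358*(-7) + 31 = -9506 + 31 = -9475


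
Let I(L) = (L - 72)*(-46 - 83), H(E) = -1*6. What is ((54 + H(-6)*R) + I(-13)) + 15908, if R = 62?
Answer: 26555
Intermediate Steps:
H(E) = -6
I(L) = 9288 - 129*L (I(L) = (-72 + L)*(-129) = 9288 - 129*L)
((54 + H(-6)*R) + I(-13)) + 15908 = ((54 - 6*62) + (9288 - 129*(-13))) + 15908 = ((54 - 372) + (9288 + 1677)) + 15908 = (-318 + 10965) + 15908 = 10647 + 15908 = 26555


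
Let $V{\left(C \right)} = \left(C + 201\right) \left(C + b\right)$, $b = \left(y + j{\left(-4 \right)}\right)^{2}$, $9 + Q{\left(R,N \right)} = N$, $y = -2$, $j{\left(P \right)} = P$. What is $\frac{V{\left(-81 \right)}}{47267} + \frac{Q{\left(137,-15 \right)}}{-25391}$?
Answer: $- \frac{135976992}{1200156397} \approx -0.1133$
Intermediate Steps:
$Q{\left(R,N \right)} = -9 + N$
$b = 36$ ($b = \left(-2 - 4\right)^{2} = \left(-6\right)^{2} = 36$)
$V{\left(C \right)} = \left(36 + C\right) \left(201 + C\right)$ ($V{\left(C \right)} = \left(C + 201\right) \left(C + 36\right) = \left(201 + C\right) \left(36 + C\right) = \left(36 + C\right) \left(201 + C\right)$)
$\frac{V{\left(-81 \right)}}{47267} + \frac{Q{\left(137,-15 \right)}}{-25391} = \frac{7236 + \left(-81\right)^{2} + 237 \left(-81\right)}{47267} + \frac{-9 - 15}{-25391} = \left(7236 + 6561 - 19197\right) \frac{1}{47267} - - \frac{24}{25391} = \left(-5400\right) \frac{1}{47267} + \frac{24}{25391} = - \frac{5400}{47267} + \frac{24}{25391} = - \frac{135976992}{1200156397}$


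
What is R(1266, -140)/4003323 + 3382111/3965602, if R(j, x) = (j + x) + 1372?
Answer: 13549588828649/15875585695446 ≈ 0.85349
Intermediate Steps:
R(j, x) = 1372 + j + x
R(1266, -140)/4003323 + 3382111/3965602 = (1372 + 1266 - 140)/4003323 + 3382111/3965602 = 2498*(1/4003323) + 3382111*(1/3965602) = 2498/4003323 + 3382111/3965602 = 13549588828649/15875585695446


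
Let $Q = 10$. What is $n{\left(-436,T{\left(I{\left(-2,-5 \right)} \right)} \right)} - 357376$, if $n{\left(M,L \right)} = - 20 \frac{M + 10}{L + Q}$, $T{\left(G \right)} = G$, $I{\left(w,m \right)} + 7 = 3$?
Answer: $-355956$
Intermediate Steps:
$I{\left(w,m \right)} = -4$ ($I{\left(w,m \right)} = -7 + 3 = -4$)
$n{\left(M,L \right)} = - \frac{20 \left(10 + M\right)}{10 + L}$ ($n{\left(M,L \right)} = - 20 \frac{M + 10}{L + 10} = - 20 \frac{10 + M}{10 + L} = - \frac{20 \left(10 + M\right)}{10 + L}$)
$n{\left(-436,T{\left(I{\left(-2,-5 \right)} \right)} \right)} - 357376 = \frac{20 \left(-10 - -436\right)}{10 - 4} - 357376 = \frac{20 \left(-10 + 436\right)}{6} - 357376 = 20 \cdot \frac{1}{6} \cdot 426 - 357376 = 1420 - 357376 = -355956$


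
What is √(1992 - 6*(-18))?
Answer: 10*√21 ≈ 45.826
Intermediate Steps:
√(1992 - 6*(-18)) = √(1992 + 108) = √2100 = 10*√21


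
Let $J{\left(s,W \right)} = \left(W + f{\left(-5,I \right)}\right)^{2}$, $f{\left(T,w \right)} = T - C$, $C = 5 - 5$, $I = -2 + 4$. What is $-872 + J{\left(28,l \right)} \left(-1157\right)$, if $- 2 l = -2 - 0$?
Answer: $-19384$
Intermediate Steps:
$I = 2$
$C = 0$ ($C = 5 - 5 = 0$)
$f{\left(T,w \right)} = T$ ($f{\left(T,w \right)} = T - 0 = T + 0 = T$)
$l = 1$ ($l = - \frac{-2 - 0}{2} = - \frac{-2 + 0}{2} = \left(- \frac{1}{2}\right) \left(-2\right) = 1$)
$J{\left(s,W \right)} = \left(-5 + W\right)^{2}$ ($J{\left(s,W \right)} = \left(W - 5\right)^{2} = \left(-5 + W\right)^{2}$)
$-872 + J{\left(28,l \right)} \left(-1157\right) = -872 + \left(-5 + 1\right)^{2} \left(-1157\right) = -872 + \left(-4\right)^{2} \left(-1157\right) = -872 + 16 \left(-1157\right) = -872 - 18512 = -19384$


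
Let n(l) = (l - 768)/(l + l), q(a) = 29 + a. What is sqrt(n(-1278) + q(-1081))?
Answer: 7*I*sqrt(3893214)/426 ≈ 32.422*I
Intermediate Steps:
n(l) = (-768 + l)/(2*l) (n(l) = (-768 + l)/((2*l)) = (-768 + l)*(1/(2*l)) = (-768 + l)/(2*l))
sqrt(n(-1278) + q(-1081)) = sqrt((1/2)*(-768 - 1278)/(-1278) + (29 - 1081)) = sqrt((1/2)*(-1/1278)*(-2046) - 1052) = sqrt(341/426 - 1052) = sqrt(-447811/426) = 7*I*sqrt(3893214)/426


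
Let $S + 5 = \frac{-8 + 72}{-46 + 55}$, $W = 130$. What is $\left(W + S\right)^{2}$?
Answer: $\frac{1413721}{81} \approx 17453.0$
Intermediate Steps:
$S = \frac{19}{9}$ ($S = -5 + \frac{-8 + 72}{-46 + 55} = -5 + \frac{64}{9} = \frac{19}{9} \approx 2.1111$)
$\left(W + S\right)^{2} = \left(130 + \frac{19}{9}\right)^{2} = \left(\frac{1189}{9}\right)^{2} = \frac{1413721}{81}$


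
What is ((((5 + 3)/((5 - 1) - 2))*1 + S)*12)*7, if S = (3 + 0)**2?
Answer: 1092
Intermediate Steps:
S = 9 (S = 3**2 = 9)
((((5 + 3)/((5 - 1) - 2))*1 + S)*12)*7 = ((((5 + 3)/((5 - 1) - 2))*1 + 9)*12)*7 = (((8/(4 - 2))*1 + 9)*12)*7 = (((8/2)*1 + 9)*12)*7 = (((8*(1/2))*1 + 9)*12)*7 = ((4*1 + 9)*12)*7 = ((4 + 9)*12)*7 = (13*12)*7 = 156*7 = 1092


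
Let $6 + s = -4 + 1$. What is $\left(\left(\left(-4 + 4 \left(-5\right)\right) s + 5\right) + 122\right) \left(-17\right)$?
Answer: $-5831$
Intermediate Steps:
$s = -9$ ($s = -6 + \left(-4 + 1\right) = -6 - 3 = -9$)
$\left(\left(\left(-4 + 4 \left(-5\right)\right) s + 5\right) + 122\right) \left(-17\right) = \left(\left(\left(-4 + 4 \left(-5\right)\right) \left(-9\right) + 5\right) + 122\right) \left(-17\right) = \left(\left(\left(-4 - 20\right) \left(-9\right) + 5\right) + 122\right) \left(-17\right) = \left(\left(\left(-24\right) \left(-9\right) + 5\right) + 122\right) \left(-17\right) = \left(\left(216 + 5\right) + 122\right) \left(-17\right) = \left(221 + 122\right) \left(-17\right) = 343 \left(-17\right) = -5831$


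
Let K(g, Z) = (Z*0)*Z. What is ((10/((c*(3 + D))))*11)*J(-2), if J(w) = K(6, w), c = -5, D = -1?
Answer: 0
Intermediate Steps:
K(g, Z) = 0 (K(g, Z) = 0*Z = 0)
J(w) = 0
((10/((c*(3 + D))))*11)*J(-2) = ((10/((-5*(3 - 1))))*11)*0 = ((10/((-5*2)))*11)*0 = ((10/(-10))*11)*0 = ((10*(-1/10))*11)*0 = -1*11*0 = -11*0 = 0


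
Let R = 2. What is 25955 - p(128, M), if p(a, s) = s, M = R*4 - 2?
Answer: 25949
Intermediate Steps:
M = 6 (M = 2*4 - 2 = 8 - 2 = 6)
25955 - p(128, M) = 25955 - 1*6 = 25955 - 6 = 25949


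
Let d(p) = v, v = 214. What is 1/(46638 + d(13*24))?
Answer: 1/46852 ≈ 2.1344e-5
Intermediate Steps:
d(p) = 214
1/(46638 + d(13*24)) = 1/(46638 + 214) = 1/46852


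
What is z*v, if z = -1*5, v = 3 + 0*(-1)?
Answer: -15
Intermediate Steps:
v = 3 (v = 3 + 0 = 3)
z = -5
z*v = -5*3 = -15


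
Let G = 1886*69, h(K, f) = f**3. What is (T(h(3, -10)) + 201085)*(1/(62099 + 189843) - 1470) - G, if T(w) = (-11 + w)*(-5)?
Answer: -38188856058844/125971 ≈ -3.0316e+8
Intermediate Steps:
T(w) = 55 - 5*w
G = 130134
(T(h(3, -10)) + 201085)*(1/(62099 + 189843) - 1470) - G = ((55 - 5*(-10)**3) + 201085)*(1/(62099 + 189843) - 1470) - 1*130134 = ((55 - 5*(-1000)) + 201085)*(1/251942 - 1470) - 130134 = ((55 + 5000) + 201085)*(1/251942 - 1470) - 130134 = (5055 + 201085)*(-370354739/251942) - 130134 = 206140*(-370354739/251942) - 130134 = -38172462948730/125971 - 130134 = -38188856058844/125971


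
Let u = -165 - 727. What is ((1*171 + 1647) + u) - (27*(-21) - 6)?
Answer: 1499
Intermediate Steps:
u = -892
((1*171 + 1647) + u) - (27*(-21) - 6) = ((1*171 + 1647) - 892) - (27*(-21) - 6) = ((171 + 1647) - 892) - (-567 - 6) = (1818 - 892) - 1*(-573) = 926 + 573 = 1499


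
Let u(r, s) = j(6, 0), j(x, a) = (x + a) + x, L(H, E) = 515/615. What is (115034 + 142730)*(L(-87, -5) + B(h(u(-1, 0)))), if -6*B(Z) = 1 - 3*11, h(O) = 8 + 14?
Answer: 65214292/41 ≈ 1.5906e+6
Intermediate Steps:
L(H, E) = 103/123 (L(H, E) = 515*(1/615) = 103/123)
j(x, a) = a + 2*x (j(x, a) = (a + x) + x = a + 2*x)
u(r, s) = 12 (u(r, s) = 0 + 2*6 = 0 + 12 = 12)
h(O) = 22
B(Z) = 16/3 (B(Z) = -(1 - 3*11)/6 = -(1 - 33)/6 = -⅙*(-32) = 16/3)
(115034 + 142730)*(L(-87, -5) + B(h(u(-1, 0)))) = (115034 + 142730)*(103/123 + 16/3) = 257764*(253/41) = 65214292/41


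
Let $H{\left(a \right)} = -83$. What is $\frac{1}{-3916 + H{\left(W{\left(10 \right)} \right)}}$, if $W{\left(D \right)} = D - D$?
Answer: $- \frac{1}{3999} \approx -0.00025006$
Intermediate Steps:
$W{\left(D \right)} = 0$
$\frac{1}{-3916 + H{\left(W{\left(10 \right)} \right)}} = \frac{1}{-3916 - 83} = \frac{1}{-3999} = - \frac{1}{3999}$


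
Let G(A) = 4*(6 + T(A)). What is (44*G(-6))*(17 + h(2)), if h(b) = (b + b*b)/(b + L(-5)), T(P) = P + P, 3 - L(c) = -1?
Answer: -19008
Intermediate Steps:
L(c) = 4 (L(c) = 3 - 1*(-1) = 3 + 1 = 4)
T(P) = 2*P
h(b) = (b + b**2)/(4 + b) (h(b) = (b + b*b)/(b + 4) = (b + b**2)/(4 + b))
G(A) = 24 + 8*A (G(A) = 4*(6 + 2*A) = 24 + 8*A)
(44*G(-6))*(17 + h(2)) = (44*(24 + 8*(-6)))*(17 + 2*(1 + 2)/(4 + 2)) = (44*(24 - 48))*(17 + 2*3/6) = (44*(-24))*(17 + 2*(1/6)*3) = -1056*(17 + 1) = -1056*18 = -19008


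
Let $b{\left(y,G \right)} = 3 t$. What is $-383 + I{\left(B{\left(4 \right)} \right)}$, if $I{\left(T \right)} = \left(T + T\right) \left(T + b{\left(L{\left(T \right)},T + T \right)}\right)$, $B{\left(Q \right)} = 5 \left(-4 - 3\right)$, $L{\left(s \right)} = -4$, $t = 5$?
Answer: $1017$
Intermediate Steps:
$b{\left(y,G \right)} = 15$ ($b{\left(y,G \right)} = 3 \cdot 5 = 15$)
$B{\left(Q \right)} = -35$ ($B{\left(Q \right)} = 5 \left(-7\right) = -35$)
$I{\left(T \right)} = 2 T \left(15 + T\right)$ ($I{\left(T \right)} = \left(T + T\right) \left(T + 15\right) = 2 T \left(15 + T\right)$)
$-383 + I{\left(B{\left(4 \right)} \right)} = -383 + 2 \left(-35\right) \left(15 - 35\right) = -383 + 2 \left(-35\right) \left(-20\right) = -383 + 1400 = 1017$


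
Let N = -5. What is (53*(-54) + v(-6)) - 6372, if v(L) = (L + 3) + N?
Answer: -9242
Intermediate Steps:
v(L) = -2 + L (v(L) = (L + 3) - 5 = (3 + L) - 5 = -2 + L)
(53*(-54) + v(-6)) - 6372 = (53*(-54) + (-2 - 6)) - 6372 = (-2862 - 8) - 6372 = -2870 - 6372 = -9242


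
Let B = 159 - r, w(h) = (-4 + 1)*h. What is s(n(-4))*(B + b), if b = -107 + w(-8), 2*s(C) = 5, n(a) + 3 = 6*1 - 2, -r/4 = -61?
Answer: -420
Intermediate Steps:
r = 244 (r = -4*(-61) = 244)
n(a) = 1 (n(a) = -3 + (6*1 - 2) = -3 + (6 - 2) = -3 + 4 = 1)
s(C) = 5/2 (s(C) = (½)*5 = 5/2)
w(h) = -3*h
B = -85 (B = 159 - 1*244 = 159 - 244 = -85)
b = -83 (b = -107 - 3*(-8) = -107 + 24 = -83)
s(n(-4))*(B + b) = 5*(-85 - 83)/2 = (5/2)*(-168) = -420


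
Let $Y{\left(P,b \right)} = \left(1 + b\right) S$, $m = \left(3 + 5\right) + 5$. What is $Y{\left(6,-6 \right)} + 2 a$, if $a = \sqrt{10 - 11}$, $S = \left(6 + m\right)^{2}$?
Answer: $-1805 + 2 i \approx -1805.0 + 2.0 i$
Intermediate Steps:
$m = 13$ ($m = 8 + 5 = 13$)
$S = 361$ ($S = \left(6 + 13\right)^{2} = 19^{2} = 361$)
$a = i$ ($a = \sqrt{-1} = i \approx 1.0 i$)
$Y{\left(P,b \right)} = 361 + 361 b$ ($Y{\left(P,b \right)} = \left(1 + b\right) 361 = 361 + 361 b$)
$Y{\left(6,-6 \right)} + 2 a = \left(361 + 361 \left(-6\right)\right) + 2 i = \left(361 - 2166\right) + 2 i = -1805 + 2 i$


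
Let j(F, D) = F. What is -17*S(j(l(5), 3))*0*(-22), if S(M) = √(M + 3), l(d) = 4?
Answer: 0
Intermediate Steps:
S(M) = √(3 + M)
-17*S(j(l(5), 3))*0*(-22) = -17*√(3 + 4)*0*(-22) = -17*√7*0*(-22) = -17*0*(-22) = 0*(-22) = 0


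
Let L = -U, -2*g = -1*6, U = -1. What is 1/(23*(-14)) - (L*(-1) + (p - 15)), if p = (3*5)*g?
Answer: -9339/322 ≈ -29.003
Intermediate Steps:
g = 3 (g = -(-1)*6/2 = -1/2*(-6) = 3)
p = 45 (p = (3*5)*3 = 15*3 = 45)
L = 1 (L = -1*(-1) = 1)
1/(23*(-14)) - (L*(-1) + (p - 15)) = 1/(23*(-14)) - (1*(-1) + (45 - 15)) = 1/(-322) - (-1 + 30) = -1/322 - 1*29 = -1/322 - 29 = -9339/322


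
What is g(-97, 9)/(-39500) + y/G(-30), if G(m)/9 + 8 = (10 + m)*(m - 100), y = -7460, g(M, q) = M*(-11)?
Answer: -19972561/57591000 ≈ -0.34680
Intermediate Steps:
g(M, q) = -11*M
G(m) = -72 + 9*(-100 + m)*(10 + m) (G(m) = -72 + 9*((10 + m)*(m - 100)) = -72 + 9*((10 + m)*(-100 + m)) = -72 + 9*((-100 + m)*(10 + m)) = -72 + 9*(-100 + m)*(10 + m))
g(-97, 9)/(-39500) + y/G(-30) = -11*(-97)/(-39500) - 7460/(-9072 - 810*(-30) + 9*(-30)²) = 1067*(-1/39500) - 7460/(-9072 + 24300 + 9*900) = -1067/39500 - 7460/(-9072 + 24300 + 8100) = -1067/39500 - 7460/23328 = -1067/39500 - 7460*1/23328 = -1067/39500 - 1865/5832 = -19972561/57591000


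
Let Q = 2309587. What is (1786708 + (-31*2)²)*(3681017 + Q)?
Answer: 10726487973408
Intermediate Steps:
(1786708 + (-31*2)²)*(3681017 + Q) = (1786708 + (-31*2)²)*(3681017 + 2309587) = (1786708 + (-62)²)*5990604 = (1786708 + 3844)*5990604 = 1790552*5990604 = 10726487973408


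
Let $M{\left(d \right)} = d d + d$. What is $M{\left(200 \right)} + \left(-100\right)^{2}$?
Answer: $50200$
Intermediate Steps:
$M{\left(d \right)} = d + d^{2}$ ($M{\left(d \right)} = d^{2} + d = d + d^{2}$)
$M{\left(200 \right)} + \left(-100\right)^{2} = 200 \left(1 + 200\right) + \left(-100\right)^{2} = 200 \cdot 201 + 10000 = 40200 + 10000 = 50200$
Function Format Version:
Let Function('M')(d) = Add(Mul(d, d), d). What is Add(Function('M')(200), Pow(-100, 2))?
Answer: 50200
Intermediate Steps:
Function('M')(d) = Add(d, Pow(d, 2)) (Function('M')(d) = Add(Pow(d, 2), d) = Add(d, Pow(d, 2)))
Add(Function('M')(200), Pow(-100, 2)) = Add(Mul(200, Add(1, 200)), Pow(-100, 2)) = Add(Mul(200, 201), 10000) = Add(40200, 10000) = 50200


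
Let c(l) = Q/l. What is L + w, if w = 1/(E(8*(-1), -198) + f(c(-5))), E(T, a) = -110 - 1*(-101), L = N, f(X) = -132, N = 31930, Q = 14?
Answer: 4502129/141 ≈ 31930.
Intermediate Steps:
c(l) = 14/l
L = 31930
E(T, a) = -9 (E(T, a) = -110 + 101 = -9)
w = -1/141 (w = 1/(-9 - 132) = 1/(-141) = -1/141 ≈ -0.0070922)
L + w = 31930 - 1/141 = 4502129/141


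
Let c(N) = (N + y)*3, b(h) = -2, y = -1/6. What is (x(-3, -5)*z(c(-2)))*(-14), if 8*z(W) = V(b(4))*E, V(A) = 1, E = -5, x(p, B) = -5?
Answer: -175/4 ≈ -43.750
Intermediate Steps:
y = -1/6 (y = -1*1/6 = -1/6 ≈ -0.16667)
c(N) = -1/2 + 3*N (c(N) = (N - 1/6)*3 = (-1/6 + N)*3 = -1/2 + 3*N)
z(W) = -5/8 (z(W) = (1*(-5))/8 = (1/8)*(-5) = -5/8)
(x(-3, -5)*z(c(-2)))*(-14) = -5*(-5/8)*(-14) = (25/8)*(-14) = -175/4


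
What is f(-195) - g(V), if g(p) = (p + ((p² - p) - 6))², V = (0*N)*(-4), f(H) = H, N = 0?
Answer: -231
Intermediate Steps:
V = 0 (V = (0*0)*(-4) = 0*(-4) = 0)
g(p) = (-6 + p²)² (g(p) = (p + (-6 + p² - p))² = (-6 + p²)²)
f(-195) - g(V) = -195 - (-6 + 0²)² = -195 - (-6 + 0)² = -195 - 1*(-6)² = -195 - 1*36 = -195 - 36 = -231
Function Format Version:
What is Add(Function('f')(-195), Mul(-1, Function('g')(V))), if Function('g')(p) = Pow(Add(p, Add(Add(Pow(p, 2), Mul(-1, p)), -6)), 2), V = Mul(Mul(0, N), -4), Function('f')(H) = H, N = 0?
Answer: -231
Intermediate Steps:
V = 0 (V = Mul(Mul(0, 0), -4) = Mul(0, -4) = 0)
Function('g')(p) = Pow(Add(-6, Pow(p, 2)), 2) (Function('g')(p) = Pow(Add(p, Add(-6, Pow(p, 2), Mul(-1, p))), 2) = Pow(Add(-6, Pow(p, 2)), 2))
Add(Function('f')(-195), Mul(-1, Function('g')(V))) = Add(-195, Mul(-1, Pow(Add(-6, Pow(0, 2)), 2))) = Add(-195, Mul(-1, Pow(Add(-6, 0), 2))) = Add(-195, Mul(-1, Pow(-6, 2))) = Add(-195, Mul(-1, 36)) = Add(-195, -36) = -231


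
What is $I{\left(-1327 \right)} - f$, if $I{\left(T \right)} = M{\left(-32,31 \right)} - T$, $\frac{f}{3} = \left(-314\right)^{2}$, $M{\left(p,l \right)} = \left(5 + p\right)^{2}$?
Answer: $-293732$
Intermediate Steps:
$f = 295788$ ($f = 3 \left(-314\right)^{2} = 3 \cdot 98596 = 295788$)
$I{\left(T \right)} = 729 - T$ ($I{\left(T \right)} = \left(5 - 32\right)^{2} - T = \left(-27\right)^{2} - T = 729 - T$)
$I{\left(-1327 \right)} - f = \left(729 - -1327\right) - 295788 = \left(729 + 1327\right) - 295788 = 2056 - 295788 = -293732$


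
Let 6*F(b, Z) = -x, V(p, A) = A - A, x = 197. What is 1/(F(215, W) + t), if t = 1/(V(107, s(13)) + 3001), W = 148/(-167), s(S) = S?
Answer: -18006/591191 ≈ -0.030457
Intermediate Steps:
W = -148/167 (W = 148*(-1/167) = -148/167 ≈ -0.88623)
V(p, A) = 0
F(b, Z) = -197/6 (F(b, Z) = (-1*197)/6 = (⅙)*(-197) = -197/6)
t = 1/3001 (t = 1/(0 + 3001) = 1/3001 ≈ 0.00033322)
1/(F(215, W) + t) = 1/(-197/6 + 1/3001) = 1/(-591191/18006) = -18006/591191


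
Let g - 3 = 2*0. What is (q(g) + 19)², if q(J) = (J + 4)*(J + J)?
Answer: 3721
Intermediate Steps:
g = 3 (g = 3 + 2*0 = 3 + 0 = 3)
q(J) = 2*J*(4 + J) (q(J) = (4 + J)*(2*J) = 2*J*(4 + J))
(q(g) + 19)² = (2*3*(4 + 3) + 19)² = (2*3*7 + 19)² = (42 + 19)² = 61² = 3721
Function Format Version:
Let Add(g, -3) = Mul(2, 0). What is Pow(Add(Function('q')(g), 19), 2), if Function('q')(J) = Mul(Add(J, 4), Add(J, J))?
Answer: 3721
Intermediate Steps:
g = 3 (g = Add(3, Mul(2, 0)) = Add(3, 0) = 3)
Function('q')(J) = Mul(2, J, Add(4, J)) (Function('q')(J) = Mul(Add(4, J), Mul(2, J)) = Mul(2, J, Add(4, J)))
Pow(Add(Function('q')(g), 19), 2) = Pow(Add(Mul(2, 3, Add(4, 3)), 19), 2) = Pow(Add(Mul(2, 3, 7), 19), 2) = Pow(Add(42, 19), 2) = Pow(61, 2) = 3721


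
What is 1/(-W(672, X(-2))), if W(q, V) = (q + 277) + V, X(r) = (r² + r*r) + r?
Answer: -1/955 ≈ -0.0010471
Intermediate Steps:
X(r) = r + 2*r² (X(r) = (r² + r²) + r = 2*r² + r = r + 2*r²)
W(q, V) = 277 + V + q (W(q, V) = (277 + q) + V = 277 + V + q)
1/(-W(672, X(-2))) = 1/(-(277 - 2*(1 + 2*(-2)) + 672)) = 1/(-(277 - 2*(1 - 4) + 672)) = 1/(-(277 - 2*(-3) + 672)) = 1/(-(277 + 6 + 672)) = 1/(-1*955) = 1/(-955) = -1/955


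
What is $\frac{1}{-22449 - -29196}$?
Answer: $\frac{1}{6747} \approx 0.00014821$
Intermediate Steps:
$\frac{1}{-22449 - -29196} = \frac{1}{-22449 + 29196} = \frac{1}{6747}$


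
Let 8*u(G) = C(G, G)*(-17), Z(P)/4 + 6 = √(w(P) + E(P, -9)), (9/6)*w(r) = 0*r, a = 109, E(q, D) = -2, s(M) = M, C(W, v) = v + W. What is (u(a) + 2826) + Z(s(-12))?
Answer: 9355/4 + 4*I*√2 ≈ 2338.8 + 5.6569*I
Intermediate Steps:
C(W, v) = W + v
w(r) = 0 (w(r) = 2*(0*r)/3 = (⅔)*0 = 0)
Z(P) = -24 + 4*I*√2 (Z(P) = -24 + 4*√(0 - 2) = -24 + 4*√(-2) = -24 + 4*(I*√2) = -24 + 4*I*√2)
u(G) = -17*G/4 (u(G) = ((G + G)*(-17))/8 = ((2*G)*(-17))/8 = (-34*G)/8 = -17*G/4)
(u(a) + 2826) + Z(s(-12)) = (-17/4*109 + 2826) + (-24 + 4*I*√2) = (-1853/4 + 2826) + (-24 + 4*I*√2) = 9451/4 + (-24 + 4*I*√2) = 9355/4 + 4*I*√2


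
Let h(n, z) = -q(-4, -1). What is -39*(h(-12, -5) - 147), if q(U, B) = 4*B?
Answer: 5577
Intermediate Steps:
h(n, z) = 4 (h(n, z) = -4*(-1) = -1*(-4) = 4)
-39*(h(-12, -5) - 147) = -39*(4 - 147) = -39*(-143) = 5577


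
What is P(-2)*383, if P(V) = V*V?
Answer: 1532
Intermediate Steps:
P(V) = V²
P(-2)*383 = (-2)²*383 = 4*383 = 1532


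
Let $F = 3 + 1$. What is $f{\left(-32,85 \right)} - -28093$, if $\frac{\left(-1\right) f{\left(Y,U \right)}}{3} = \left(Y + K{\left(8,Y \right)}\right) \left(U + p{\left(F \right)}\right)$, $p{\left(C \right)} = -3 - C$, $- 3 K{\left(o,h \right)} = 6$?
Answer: $36049$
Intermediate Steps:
$F = 4$
$K{\left(o,h \right)} = -2$ ($K{\left(o,h \right)} = \left(- \frac{1}{3}\right) 6 = -2$)
$f{\left(Y,U \right)} = - 3 \left(-7 + U\right) \left(-2 + Y\right)$ ($f{\left(Y,U \right)} = - 3 \left(Y - 2\right) \left(U - 7\right) = - 3 \left(-2 + Y\right) \left(U - 7\right) = - 3 \left(-2 + Y\right) \left(-7 + U\right) = - 3 \left(-7 + U\right) \left(-2 + Y\right)$)
$f{\left(-32,85 \right)} - -28093 = \left(-42 + 6 \cdot 85 + 21 \left(-32\right) - 255 \left(-32\right)\right) - -28093 = \left(-42 + 510 - 672 + 8160\right) + 28093 = 7956 + 28093 = 36049$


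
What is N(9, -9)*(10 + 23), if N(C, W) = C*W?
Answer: -2673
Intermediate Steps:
N(9, -9)*(10 + 23) = (9*(-9))*(10 + 23) = -81*33 = -2673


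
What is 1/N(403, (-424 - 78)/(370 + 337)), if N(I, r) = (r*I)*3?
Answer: -707/606918 ≈ -0.0011649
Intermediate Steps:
N(I, r) = 3*I*r (N(I, r) = (I*r)*3 = 3*I*r)
1/N(403, (-424 - 78)/(370 + 337)) = 1/(3*403*((-424 - 78)/(370 + 337))) = 1/(3*403*(-502/707)) = 1/(-606918/707) = -707/606918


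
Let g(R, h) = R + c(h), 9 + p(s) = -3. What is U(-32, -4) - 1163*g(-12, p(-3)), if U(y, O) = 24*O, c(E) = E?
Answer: 27816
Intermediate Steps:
p(s) = -12 (p(s) = -9 - 3 = -12)
g(R, h) = R + h
U(-32, -4) - 1163*g(-12, p(-3)) = 24*(-4) - 1163*(-12 - 12) = -96 - 1163*(-24) = -96 + 27912 = 27816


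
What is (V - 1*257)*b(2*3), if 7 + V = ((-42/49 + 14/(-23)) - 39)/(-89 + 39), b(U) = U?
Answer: -1271211/805 ≈ -1579.1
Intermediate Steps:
V = -9967/1610 (V = -7 + ((-42/49 + 14/(-23)) - 39)/(-89 + 39) = -7 + ((-42*1/49 + 14*(-1/23)) - 39)/(-50) = -7 + ((-6/7 - 14/23) - 39)*(-1/50) = -7 + (-236/161 - 39)*(-1/50) = -7 - 6515/161*(-1/50) = -7 + 1303/1610 = -9967/1610 ≈ -6.1907)
(V - 1*257)*b(2*3) = (-9967/1610 - 1*257)*(2*3) = (-9967/1610 - 257)*6 = -423737/1610*6 = -1271211/805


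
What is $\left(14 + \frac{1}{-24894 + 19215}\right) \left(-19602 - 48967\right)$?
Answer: $- \frac{5451578345}{5679} \approx -9.5995 \cdot 10^{5}$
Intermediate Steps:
$\left(14 + \frac{1}{-24894 + 19215}\right) \left(-19602 - 48967\right) = \left(14 + \frac{1}{-5679}\right) \left(-68569\right) = \left(14 - \frac{1}{5679}\right) \left(-68569\right) = \frac{79505}{5679} \left(-68569\right) = - \frac{5451578345}{5679}$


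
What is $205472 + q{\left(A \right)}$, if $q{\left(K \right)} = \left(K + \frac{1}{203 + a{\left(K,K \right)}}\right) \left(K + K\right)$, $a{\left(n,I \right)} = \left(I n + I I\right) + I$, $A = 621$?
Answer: $\frac{377078812583}{386053} \approx 9.7675 \cdot 10^{5}$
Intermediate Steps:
$a{\left(n,I \right)} = I + I^{2} + I n$ ($a{\left(n,I \right)} = \left(I n + I^{2}\right) + I = \left(I^{2} + I n\right) + I = I + I^{2} + I n$)
$q{\left(K \right)} = 2 K \left(K + \frac{1}{203 + K \left(1 + 2 K\right)}\right)$ ($q{\left(K \right)} = \left(K + \frac{1}{203 + K \left(1 + K + K\right)}\right) \left(K + K\right) = \left(K + \frac{1}{203 + K \left(1 + 2 K\right)}\right) 2 K = 2 K \left(K + \frac{1}{203 + K \left(1 + 2 K\right)}\right)$)
$205472 + q{\left(A \right)} = 205472 + 2 \cdot 621 \frac{1}{203 + 621 \left(1 + 2 \cdot 621\right)} \left(1 + 203 \cdot 621 + 621^{2} \left(1 + 2 \cdot 621\right)\right) = 205472 + 2 \cdot 621 \frac{1}{203 + 621 \left(1 + 1242\right)} \left(1 + 126063 + 385641 \left(1 + 1242\right)\right) = 205472 + 2 \cdot 621 \frac{1}{203 + 621 \cdot 1243} \left(1 + 126063 + 385641 \cdot 1243\right) = 205472 + 2 \cdot 621 \frac{1}{203 + 771903} \left(1 + 126063 + 479351763\right) = 205472 + 2 \cdot 621 \cdot \frac{1}{772106} \cdot 479477827 = 205472 + \frac{297755730567}{386053} = \frac{377078812583}{386053}$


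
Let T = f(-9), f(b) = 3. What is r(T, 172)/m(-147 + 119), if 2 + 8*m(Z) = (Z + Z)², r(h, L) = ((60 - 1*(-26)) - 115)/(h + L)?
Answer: -116/274225 ≈ -0.00042301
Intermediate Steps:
T = 3
r(h, L) = -29/(L + h) (r(h, L) = ((60 + 26) - 115)/(L + h) = (86 - 115)/(L + h) = -29/(L + h))
m(Z) = -¼ + Z²/2 (m(Z) = -¼ + (Z + Z)²/8 = -¼ + (2*Z)²/8 = -¼ + (4*Z²)/8 = -¼ + Z²/2)
r(T, 172)/m(-147 + 119) = (-29/(172 + 3))/(-¼ + (-147 + 119)²/2) = (-29/175)/(-¼ + (½)*(-28)²) = (-29*1/175)/(-¼ + (½)*784) = -29/(175*(-¼ + 392)) = -29/(175*1567/4) = -29/175*4/1567 = -116/274225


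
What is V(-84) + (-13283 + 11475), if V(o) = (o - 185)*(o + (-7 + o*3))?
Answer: 90459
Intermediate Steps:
V(o) = (-185 + o)*(-7 + 4*o) (V(o) = (-185 + o)*(o + (-7 + 3*o)) = (-185 + o)*(-7 + 4*o))
V(-84) + (-13283 + 11475) = (1295 - 747*(-84) + 4*(-84)²) + (-13283 + 11475) = (1295 + 62748 + 4*7056) - 1808 = (1295 + 62748 + 28224) - 1808 = 92267 - 1808 = 90459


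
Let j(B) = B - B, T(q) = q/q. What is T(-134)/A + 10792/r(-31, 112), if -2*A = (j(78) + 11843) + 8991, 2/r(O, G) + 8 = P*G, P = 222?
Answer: 1397159040991/10417 ≈ 1.3412e+8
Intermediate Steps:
T(q) = 1
r(O, G) = 2/(-8 + 222*G)
j(B) = 0
A = -10417 (A = -((0 + 11843) + 8991)/2 = -(11843 + 8991)/2 = -½*20834 = -10417)
T(-134)/A + 10792/r(-31, 112) = 1/(-10417) + 10792/(1/(-4 + 111*112)) = 1*(-1/10417) + 10792/(1/(-4 + 12432)) = -1/10417 + 10792/(1/12428) = -1/10417 + 10792*12428 = -1/10417 + 134122976 = 1397159040991/10417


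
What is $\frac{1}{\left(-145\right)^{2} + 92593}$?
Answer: $\frac{1}{113618} \approx 8.8014 \cdot 10^{-6}$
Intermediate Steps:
$\frac{1}{\left(-145\right)^{2} + 92593} = \frac{1}{21025 + 92593} = \frac{1}{113618}$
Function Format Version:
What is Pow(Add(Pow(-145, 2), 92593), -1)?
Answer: Rational(1, 113618) ≈ 8.8014e-6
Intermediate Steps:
Pow(Add(Pow(-145, 2), 92593), -1) = Pow(Add(21025, 92593), -1) = Pow(113618, -1) = Rational(1, 113618)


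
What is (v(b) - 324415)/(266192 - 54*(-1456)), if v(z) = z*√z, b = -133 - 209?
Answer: -14105/14992 - 513*I*√38/172408 ≈ -0.94083 - 0.018342*I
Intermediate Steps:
b = -342
v(z) = z^(3/2)
(v(b) - 324415)/(266192 - 54*(-1456)) = ((-342)^(3/2) - 324415)/(266192 - 54*(-1456)) = (-1026*I*√38 - 324415)/(266192 + 78624) = (-324415 - 1026*I*√38)/344816 = (-324415 - 1026*I*√38)*(1/344816) = -14105/14992 - 513*I*√38/172408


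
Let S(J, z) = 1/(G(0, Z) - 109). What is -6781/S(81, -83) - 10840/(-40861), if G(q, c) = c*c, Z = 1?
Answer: 29924482468/40861 ≈ 7.3235e+5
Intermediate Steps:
G(q, c) = c**2
S(J, z) = -1/108 (S(J, z) = 1/(1**2 - 109) = 1/(1 - 109) = 1/(-108) = -1/108)
-6781/S(81, -83) - 10840/(-40861) = -6781/(-1/108) - 10840/(-40861) = -6781*(-108) - 10840*(-1/40861) = 732348 + 10840/40861 = 29924482468/40861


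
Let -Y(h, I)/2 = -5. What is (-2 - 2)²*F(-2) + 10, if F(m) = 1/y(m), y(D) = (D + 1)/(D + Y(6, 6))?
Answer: -118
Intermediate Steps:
Y(h, I) = 10 (Y(h, I) = -2*(-5) = 10)
y(D) = (1 + D)/(10 + D) (y(D) = (D + 1)/(D + 10) = (1 + D)/(10 + D))
F(m) = (10 + m)/(1 + m) (F(m) = 1/((1 + m)/(10 + m)) = (10 + m)/(1 + m))
(-2 - 2)²*F(-2) + 10 = (-2 - 2)²*((10 - 2)/(1 - 2)) + 10 = (-4)²*(8/(-1)) + 10 = 16*(-1*8) + 10 = 16*(-8) + 10 = -128 + 10 = -118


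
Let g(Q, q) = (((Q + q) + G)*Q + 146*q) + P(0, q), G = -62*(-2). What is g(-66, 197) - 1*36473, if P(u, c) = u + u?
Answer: -24541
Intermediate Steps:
P(u, c) = 2*u
G = 124
g(Q, q) = 146*q + Q*(124 + Q + q) (g(Q, q) = (((Q + q) + 124)*Q + 146*q) + 2*0 = ((124 + Q + q)*Q + 146*q) + 0 = (Q*(124 + Q + q) + 146*q) + 0 = (146*q + Q*(124 + Q + q)) + 0 = 146*q + Q*(124 + Q + q))
g(-66, 197) - 1*36473 = ((-66)**2 + 124*(-66) + 146*197 - 66*197) - 1*36473 = (4356 - 8184 + 28762 - 13002) - 36473 = 11932 - 36473 = -24541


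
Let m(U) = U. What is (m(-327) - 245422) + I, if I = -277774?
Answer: -523523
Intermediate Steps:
(m(-327) - 245422) + I = (-327 - 245422) - 277774 = -245749 - 277774 = -523523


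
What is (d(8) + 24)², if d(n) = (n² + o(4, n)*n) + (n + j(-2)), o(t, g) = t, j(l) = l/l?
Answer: 16641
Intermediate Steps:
j(l) = 1
d(n) = 1 + n² + 5*n (d(n) = (n² + 4*n) + (n + 1) = (n² + 4*n) + (1 + n) = 1 + n² + 5*n)
(d(8) + 24)² = ((1 + 8² + 5*8) + 24)² = ((1 + 64 + 40) + 24)² = (105 + 24)² = 129² = 16641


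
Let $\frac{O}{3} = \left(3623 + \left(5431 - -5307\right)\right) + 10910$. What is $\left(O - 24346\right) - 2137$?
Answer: $49330$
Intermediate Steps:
$O = 75813$ ($O = 3 \left(\left(3623 + \left(5431 - -5307\right)\right) + 10910\right) = 3 \left(\left(3623 + \left(5431 + 5307\right)\right) + 10910\right) = 3 \left(\left(3623 + 10738\right) + 10910\right) = 3 \left(14361 + 10910\right) = 3 \cdot 25271 = 75813$)
$\left(O - 24346\right) - 2137 = \left(75813 - 24346\right) - 2137 = 51467 - 2137 = 49330$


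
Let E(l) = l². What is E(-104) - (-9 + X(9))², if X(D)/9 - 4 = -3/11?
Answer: 1235836/121 ≈ 10214.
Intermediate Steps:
X(D) = 369/11 (X(D) = 36 + 9*(-3/11) = 36 - 27/11 = 369/11)
E(-104) - (-9 + X(9))² = (-104)² - (-9 + 369/11)² = 10816 - (270/11)² = 10816 - 1*72900/121 = 10816 - 72900/121 = 1235836/121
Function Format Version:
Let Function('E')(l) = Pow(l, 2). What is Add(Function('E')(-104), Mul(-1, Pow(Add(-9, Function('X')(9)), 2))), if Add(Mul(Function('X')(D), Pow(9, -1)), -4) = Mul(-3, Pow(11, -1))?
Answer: Rational(1235836, 121) ≈ 10214.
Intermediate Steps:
Function('X')(D) = Rational(369, 11) (Function('X')(D) = Add(36, Mul(9, Mul(-3, Pow(11, -1)))) = Add(36, Mul(9, Mul(-3, Rational(1, 11)))) = Add(36, Mul(9, Rational(-3, 11))) = Add(36, Rational(-27, 11)) = Rational(369, 11))
Add(Function('E')(-104), Mul(-1, Pow(Add(-9, Function('X')(9)), 2))) = Add(Pow(-104, 2), Mul(-1, Pow(Add(-9, Rational(369, 11)), 2))) = Add(10816, Mul(-1, Pow(Rational(270, 11), 2))) = Add(10816, Mul(-1, Rational(72900, 121))) = Add(10816, Rational(-72900, 121)) = Rational(1235836, 121)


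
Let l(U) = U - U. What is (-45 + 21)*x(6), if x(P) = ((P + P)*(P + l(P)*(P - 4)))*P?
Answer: -10368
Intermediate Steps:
l(U) = 0
x(P) = 2*P³ (x(P) = ((P + P)*(P + 0*(P - 4)))*P = ((2*P)*(P + 0*(-4 + P)))*P = ((2*P)*(P + 0))*P = ((2*P)*P)*P = (2*P²)*P = 2*P³)
(-45 + 21)*x(6) = (-45 + 21)*(2*6³) = -48*216 = -24*432 = -10368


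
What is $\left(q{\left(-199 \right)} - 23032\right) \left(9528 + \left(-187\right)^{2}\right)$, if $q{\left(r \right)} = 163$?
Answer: $-1017601893$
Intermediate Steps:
$\left(q{\left(-199 \right)} - 23032\right) \left(9528 + \left(-187\right)^{2}\right) = \left(163 - 23032\right) \left(9528 + \left(-187\right)^{2}\right) = - 22869 \left(9528 + 34969\right) = \left(-22869\right) 44497 = -1017601893$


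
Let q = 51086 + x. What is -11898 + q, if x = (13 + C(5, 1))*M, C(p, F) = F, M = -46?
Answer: 38544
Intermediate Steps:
x = -644 (x = (13 + 1)*(-46) = 14*(-46) = -644)
q = 50442 (q = 51086 - 644 = 50442)
-11898 + q = -11898 + 50442 = 38544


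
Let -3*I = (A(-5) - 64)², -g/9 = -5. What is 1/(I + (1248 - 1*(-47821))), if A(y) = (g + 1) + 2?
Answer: 3/146951 ≈ 2.0415e-5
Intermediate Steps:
g = 45 (g = -9*(-5) = 45)
A(y) = 48 (A(y) = (45 + 1) + 2 = 46 + 2 = 48)
I = -256/3 (I = -(48 - 64)²/3 = -⅓*(-16)² = -⅓*256 = -256/3 ≈ -85.333)
1/(I + (1248 - 1*(-47821))) = 1/(-256/3 + (1248 - 1*(-47821))) = 1/(-256/3 + (1248 + 47821)) = 1/(-256/3 + 49069) = 1/(146951/3) = 3/146951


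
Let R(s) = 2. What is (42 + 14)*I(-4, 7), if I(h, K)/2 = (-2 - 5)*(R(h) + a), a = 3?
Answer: -3920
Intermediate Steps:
I(h, K) = -70 (I(h, K) = 2*((-2 - 5)*(2 + 3)) = 2*(-7*5) = 2*(-35) = -70)
(42 + 14)*I(-4, 7) = (42 + 14)*(-70) = 56*(-70) = -3920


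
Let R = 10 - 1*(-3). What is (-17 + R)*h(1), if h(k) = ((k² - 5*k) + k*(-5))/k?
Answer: 36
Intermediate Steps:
h(k) = (k² - 10*k)/k (h(k) = ((k² - 5*k) - 5*k)/k = (k² - 10*k)/k)
R = 13 (R = 10 + 3 = 13)
(-17 + R)*h(1) = (-17 + 13)*(-10 + 1) = -4*(-9) = 36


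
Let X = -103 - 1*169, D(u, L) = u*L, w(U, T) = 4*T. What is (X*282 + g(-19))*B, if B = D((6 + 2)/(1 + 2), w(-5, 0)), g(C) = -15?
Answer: 0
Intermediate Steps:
D(u, L) = L*u
X = -272 (X = -103 - 169 = -272)
B = 0 (B = (4*0)*((6 + 2)/(1 + 2)) = 0*(8/3) = 0)
(X*282 + g(-19))*B = (-272*282 - 15)*0 = (-76704 - 15)*0 = -76719*0 = 0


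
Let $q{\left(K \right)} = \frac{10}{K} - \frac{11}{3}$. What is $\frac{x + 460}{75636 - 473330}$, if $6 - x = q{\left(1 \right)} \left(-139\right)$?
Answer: $- \frac{4039}{1193082} \approx -0.0033854$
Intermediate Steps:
$q{\left(K \right)} = - \frac{11}{3} + \frac{10}{K}$ ($q{\left(K \right)} = \frac{10}{K} - \frac{11}{3} = - \frac{11}{3} + \frac{10}{K}$)
$x = \frac{2659}{3}$ ($x = 6 - \left(- \frac{11}{3} + \frac{10}{1}\right) \left(-139\right) = 6 - \left(- \frac{11}{3} + 10 \cdot 1\right) \left(-139\right) = 6 - \left(- \frac{11}{3} + 10\right) \left(-139\right) = 6 - \frac{19}{3} \left(-139\right) = 6 - - \frac{2641}{3} = 6 + \frac{2641}{3} = \frac{2659}{3} \approx 886.33$)
$\frac{x + 460}{75636 - 473330} = \frac{\frac{2659}{3} + 460}{75636 - 473330} = \frac{4039}{3 \left(-397694\right)} = \frac{4039}{3} \left(- \frac{1}{397694}\right) = - \frac{4039}{1193082}$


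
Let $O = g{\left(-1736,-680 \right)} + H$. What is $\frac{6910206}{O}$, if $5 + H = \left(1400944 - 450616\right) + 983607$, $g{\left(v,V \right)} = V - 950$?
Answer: $\frac{1151701}{322050} \approx 3.5762$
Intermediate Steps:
$g{\left(v,V \right)} = -950 + V$ ($g{\left(v,V \right)} = V - 950 = -950 + V$)
$H = 1933930$ ($H = -5 + \left(\left(1400944 - 450616\right) + 983607\right) = -5 + \left(950328 + 983607\right) = -5 + 1933935 = 1933930$)
$O = 1932300$ ($O = \left(-950 - 680\right) + 1933930 = -1630 + 1933930 = 1932300$)
$\frac{6910206}{O} = \frac{6910206}{1932300} = 6910206 \cdot \frac{1}{1932300} = \frac{1151701}{322050}$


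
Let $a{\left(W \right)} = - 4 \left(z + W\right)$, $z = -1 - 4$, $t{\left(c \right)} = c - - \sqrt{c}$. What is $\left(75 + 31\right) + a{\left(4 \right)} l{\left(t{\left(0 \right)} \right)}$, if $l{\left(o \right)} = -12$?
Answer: $58$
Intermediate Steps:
$t{\left(c \right)} = c + \sqrt{c}$
$z = -5$ ($z = -1 - 4 = -5$)
$a{\left(W \right)} = 20 - 4 W$ ($a{\left(W \right)} = - 4 \left(-5 + W\right) = 20 - 4 W$)
$\left(75 + 31\right) + a{\left(4 \right)} l{\left(t{\left(0 \right)} \right)} = \left(75 + 31\right) + \left(20 - 16\right) \left(-12\right) = 106 + \left(20 - 16\right) \left(-12\right) = 106 + 4 \left(-12\right) = 106 - 48 = 58$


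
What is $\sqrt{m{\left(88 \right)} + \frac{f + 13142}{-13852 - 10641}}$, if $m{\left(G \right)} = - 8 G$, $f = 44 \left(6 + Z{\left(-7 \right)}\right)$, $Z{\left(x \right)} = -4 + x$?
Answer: $\frac{i \sqrt{8625531858}}{3499} \approx 26.543 i$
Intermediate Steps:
$f = -220$ ($f = 44 \left(6 - 11\right) = 44 \left(-5\right) = -220$)
$\sqrt{m{\left(88 \right)} + \frac{f + 13142}{-13852 - 10641}} = \sqrt{\left(-8\right) 88 + \frac{-220 + 13142}{-13852 - 10641}} = \sqrt{-704 + \frac{12922}{-24493}} = \sqrt{-704 + 12922 \left(- \frac{1}{24493}\right)} = \sqrt{-704 - \frac{1846}{3499}} = \sqrt{- \frac{2465142}{3499}} = \frac{i \sqrt{8625531858}}{3499}$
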